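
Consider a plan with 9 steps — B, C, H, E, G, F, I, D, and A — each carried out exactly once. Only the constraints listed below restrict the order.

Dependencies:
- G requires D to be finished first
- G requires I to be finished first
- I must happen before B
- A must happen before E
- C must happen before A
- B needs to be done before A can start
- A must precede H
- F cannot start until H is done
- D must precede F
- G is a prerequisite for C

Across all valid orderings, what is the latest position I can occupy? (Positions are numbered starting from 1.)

2

Every step that must follow I has to come after it. Tracing all chains starting from I, those steps are: B, C, H, E, G, F, A — 7 in total.
So at least 7 steps follow I, putting I no later than position 2. That position is achievable by scheduling everything else first.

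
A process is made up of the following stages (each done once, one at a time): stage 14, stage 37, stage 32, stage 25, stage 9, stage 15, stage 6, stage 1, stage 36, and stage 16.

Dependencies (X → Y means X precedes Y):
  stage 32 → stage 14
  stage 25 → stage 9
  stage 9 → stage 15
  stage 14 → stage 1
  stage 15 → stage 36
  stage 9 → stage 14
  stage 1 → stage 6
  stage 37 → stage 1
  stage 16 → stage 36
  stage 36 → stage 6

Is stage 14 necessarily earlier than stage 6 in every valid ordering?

Chaining the stated constraints: stage 14 → stage 1 → stage 6.
So stage 14 must precede stage 6 in any valid ordering.

Yes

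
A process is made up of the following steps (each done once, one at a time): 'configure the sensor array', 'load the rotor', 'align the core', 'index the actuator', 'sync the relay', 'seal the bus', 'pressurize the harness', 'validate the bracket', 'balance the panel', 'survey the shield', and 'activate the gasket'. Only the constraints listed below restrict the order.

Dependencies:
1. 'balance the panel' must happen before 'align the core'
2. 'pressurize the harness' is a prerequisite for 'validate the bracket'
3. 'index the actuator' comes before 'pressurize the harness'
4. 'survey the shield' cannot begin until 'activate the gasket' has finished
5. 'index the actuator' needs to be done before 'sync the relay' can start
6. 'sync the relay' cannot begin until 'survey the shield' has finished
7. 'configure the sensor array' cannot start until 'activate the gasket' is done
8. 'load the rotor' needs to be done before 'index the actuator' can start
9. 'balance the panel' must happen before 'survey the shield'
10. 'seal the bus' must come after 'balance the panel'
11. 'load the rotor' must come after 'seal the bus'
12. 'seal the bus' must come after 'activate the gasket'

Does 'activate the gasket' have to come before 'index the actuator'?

Yes

Following the dependencies: 'activate the gasket' → 'seal the bus' → 'load the rotor' → 'index the actuator'.
So 'activate the gasket' must precede 'index the actuator' in any valid ordering.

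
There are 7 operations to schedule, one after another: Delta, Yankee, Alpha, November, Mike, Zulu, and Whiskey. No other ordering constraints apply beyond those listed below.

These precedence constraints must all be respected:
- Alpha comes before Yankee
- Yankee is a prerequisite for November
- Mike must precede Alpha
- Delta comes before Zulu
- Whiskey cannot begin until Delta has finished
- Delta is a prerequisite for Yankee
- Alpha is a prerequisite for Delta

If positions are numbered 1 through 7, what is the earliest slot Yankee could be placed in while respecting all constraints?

4

Working backwards through the constraints from Yankee, its full set of required predecessors is Delta, Alpha, Mike — 3 of them.
So at minimum 3 operations come before Yankee, putting Yankee no earlier than position 4. That position is achievable by scheduling exactly those predecessors first.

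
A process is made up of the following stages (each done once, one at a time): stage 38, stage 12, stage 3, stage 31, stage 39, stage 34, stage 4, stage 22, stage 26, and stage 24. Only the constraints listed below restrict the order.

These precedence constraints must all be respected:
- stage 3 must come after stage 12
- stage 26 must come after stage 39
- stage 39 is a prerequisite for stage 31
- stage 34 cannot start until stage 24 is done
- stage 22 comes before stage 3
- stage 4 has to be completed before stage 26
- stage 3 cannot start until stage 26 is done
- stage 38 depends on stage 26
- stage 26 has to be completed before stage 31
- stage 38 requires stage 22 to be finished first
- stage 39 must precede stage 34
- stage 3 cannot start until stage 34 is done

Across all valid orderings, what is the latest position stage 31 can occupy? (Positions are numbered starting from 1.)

10

Nothing depends on stage 31, so it can be the final stage, position 10.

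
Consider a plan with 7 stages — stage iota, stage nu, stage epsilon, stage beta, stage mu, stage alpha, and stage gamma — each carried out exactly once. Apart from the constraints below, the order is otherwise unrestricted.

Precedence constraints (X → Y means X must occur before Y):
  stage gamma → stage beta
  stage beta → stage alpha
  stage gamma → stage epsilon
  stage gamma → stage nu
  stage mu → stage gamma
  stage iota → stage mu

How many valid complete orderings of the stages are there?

12

Stage iota is the only stage with nothing required before it, so every ordering starts there.
Enumerating by repeatedly choosing an available stage (one whose prerequisites are all placed) gives 12 distinct complete orderings.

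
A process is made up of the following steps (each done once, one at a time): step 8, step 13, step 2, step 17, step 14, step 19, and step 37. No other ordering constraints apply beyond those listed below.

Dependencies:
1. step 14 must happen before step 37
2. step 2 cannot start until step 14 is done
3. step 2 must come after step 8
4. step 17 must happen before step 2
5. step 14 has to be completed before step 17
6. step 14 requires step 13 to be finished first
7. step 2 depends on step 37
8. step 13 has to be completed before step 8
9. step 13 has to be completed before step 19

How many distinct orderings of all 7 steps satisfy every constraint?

48

Step 13 is the only step with nothing required before it, so every ordering starts there.
Counting all ways to extend the partial order to a total order gives 48.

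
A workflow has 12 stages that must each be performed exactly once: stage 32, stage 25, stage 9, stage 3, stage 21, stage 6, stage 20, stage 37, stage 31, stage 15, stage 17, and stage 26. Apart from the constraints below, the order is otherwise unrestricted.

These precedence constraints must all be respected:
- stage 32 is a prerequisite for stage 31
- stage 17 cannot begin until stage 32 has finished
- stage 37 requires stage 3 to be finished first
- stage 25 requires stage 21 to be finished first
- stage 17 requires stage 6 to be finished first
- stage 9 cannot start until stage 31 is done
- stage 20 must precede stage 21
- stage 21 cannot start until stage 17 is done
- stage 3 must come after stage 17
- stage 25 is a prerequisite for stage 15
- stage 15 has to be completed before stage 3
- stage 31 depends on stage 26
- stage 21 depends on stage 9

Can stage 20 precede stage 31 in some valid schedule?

No chain of constraints runs from stage 31 to stage 20, so stage 31 is not required to come first.
So a valid ordering placing stage 20 earlier than stage 31 exists.

Yes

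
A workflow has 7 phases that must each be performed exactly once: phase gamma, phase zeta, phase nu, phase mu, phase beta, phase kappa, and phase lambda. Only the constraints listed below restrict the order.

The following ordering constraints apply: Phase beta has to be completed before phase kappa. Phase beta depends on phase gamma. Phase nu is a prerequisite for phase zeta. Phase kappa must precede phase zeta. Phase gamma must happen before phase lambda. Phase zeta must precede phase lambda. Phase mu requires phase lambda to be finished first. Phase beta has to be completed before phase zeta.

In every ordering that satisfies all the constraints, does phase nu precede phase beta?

No

Nothing in the constraints links phase nu and phase beta; they are unordered relative to each other.
There exist valid orderings with phase beta before phase nu, so phase nu is not required to come first.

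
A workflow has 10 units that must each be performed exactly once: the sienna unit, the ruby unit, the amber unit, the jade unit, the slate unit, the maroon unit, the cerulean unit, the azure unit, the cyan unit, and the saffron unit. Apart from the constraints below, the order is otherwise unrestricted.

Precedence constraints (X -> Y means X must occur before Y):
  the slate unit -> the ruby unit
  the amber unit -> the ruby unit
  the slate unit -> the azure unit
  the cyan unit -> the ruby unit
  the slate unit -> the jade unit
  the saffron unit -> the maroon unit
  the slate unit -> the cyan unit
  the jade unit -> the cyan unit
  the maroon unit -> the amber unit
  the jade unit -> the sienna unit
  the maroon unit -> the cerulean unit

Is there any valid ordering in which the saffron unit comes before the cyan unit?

The constraints leave the saffron unit and the cyan unit unordered relative to each other; nothing requires the cyan unit earlier.
That means at least one valid schedule has the saffron unit before the cyan unit.

Yes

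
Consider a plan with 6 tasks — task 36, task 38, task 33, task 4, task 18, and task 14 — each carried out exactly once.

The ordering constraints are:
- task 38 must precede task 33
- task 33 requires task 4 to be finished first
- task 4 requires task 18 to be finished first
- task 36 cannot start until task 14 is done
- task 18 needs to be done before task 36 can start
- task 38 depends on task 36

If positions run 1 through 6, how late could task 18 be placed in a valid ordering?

Following every chain forward from task 18, the tasks that must come later are task 36, task 38, task 33, task 4 — 4 of them.
With 4 mandatory successors out of 6 tasks total, the latest slot for task 18 is 6−4 = 2, and it's reachable by doing all non-successors before task 18.

2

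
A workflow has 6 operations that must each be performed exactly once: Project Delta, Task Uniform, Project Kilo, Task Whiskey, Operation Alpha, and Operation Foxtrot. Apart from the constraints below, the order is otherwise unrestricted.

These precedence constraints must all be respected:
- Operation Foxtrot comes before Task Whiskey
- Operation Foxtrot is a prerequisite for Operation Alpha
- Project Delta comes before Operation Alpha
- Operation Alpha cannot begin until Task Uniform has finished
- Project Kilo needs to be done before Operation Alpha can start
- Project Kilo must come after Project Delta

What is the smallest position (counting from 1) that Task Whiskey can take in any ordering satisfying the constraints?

2

The only operation forced before Task Whiskey (directly or transitively) is Operation Foxtrot.
So at minimum 1 operation comes before Task Whiskey, putting Task Whiskey no earlier than position 2. That position is achievable by scheduling exactly that predecessor first.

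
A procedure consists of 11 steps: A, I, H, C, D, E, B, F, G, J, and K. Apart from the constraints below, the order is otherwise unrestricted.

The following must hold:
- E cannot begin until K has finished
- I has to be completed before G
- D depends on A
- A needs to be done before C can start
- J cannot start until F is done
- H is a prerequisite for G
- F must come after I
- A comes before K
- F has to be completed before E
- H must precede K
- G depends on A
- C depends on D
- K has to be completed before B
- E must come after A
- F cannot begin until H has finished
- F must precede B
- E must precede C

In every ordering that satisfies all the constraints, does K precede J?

No

Nothing in the constraints links K and J; they are unordered relative to each other.
So K can come before J or after — it is not forced.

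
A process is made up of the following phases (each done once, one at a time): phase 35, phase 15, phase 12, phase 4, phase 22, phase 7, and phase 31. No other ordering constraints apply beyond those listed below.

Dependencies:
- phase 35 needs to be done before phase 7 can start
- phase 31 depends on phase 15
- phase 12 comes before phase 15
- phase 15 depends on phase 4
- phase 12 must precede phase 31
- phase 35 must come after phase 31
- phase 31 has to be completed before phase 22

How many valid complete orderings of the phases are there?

6

The phases with no prerequisites are phase 12, phase 4; any of them can be placed first.
Enumerating by repeatedly choosing an available phase (one whose prerequisites are all placed) gives 6 distinct complete orderings.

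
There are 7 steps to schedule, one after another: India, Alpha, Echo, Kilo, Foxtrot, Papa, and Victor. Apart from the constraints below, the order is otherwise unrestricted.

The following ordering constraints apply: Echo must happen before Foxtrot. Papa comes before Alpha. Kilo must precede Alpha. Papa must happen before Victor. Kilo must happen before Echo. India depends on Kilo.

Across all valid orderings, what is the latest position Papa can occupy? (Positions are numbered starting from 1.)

Following every chain forward from Papa, the steps that must come later are Alpha, Victor — 2 of them.
With 2 mandatory successors out of 7 steps total, the latest slot for Papa is 7−2 = 5, and it's reachable by doing all non-successors before Papa.

5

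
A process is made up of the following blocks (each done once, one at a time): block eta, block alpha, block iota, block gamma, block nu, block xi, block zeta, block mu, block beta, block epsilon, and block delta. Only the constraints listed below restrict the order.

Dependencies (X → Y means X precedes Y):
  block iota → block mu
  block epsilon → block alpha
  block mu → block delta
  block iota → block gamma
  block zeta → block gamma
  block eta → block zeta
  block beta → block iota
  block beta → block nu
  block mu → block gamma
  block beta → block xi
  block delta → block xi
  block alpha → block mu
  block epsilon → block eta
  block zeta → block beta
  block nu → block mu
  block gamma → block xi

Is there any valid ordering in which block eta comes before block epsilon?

No

There is a dependency chain block epsilon → block eta, so block eta always comes after block epsilon.
Hence block eta can never be scheduled before block epsilon.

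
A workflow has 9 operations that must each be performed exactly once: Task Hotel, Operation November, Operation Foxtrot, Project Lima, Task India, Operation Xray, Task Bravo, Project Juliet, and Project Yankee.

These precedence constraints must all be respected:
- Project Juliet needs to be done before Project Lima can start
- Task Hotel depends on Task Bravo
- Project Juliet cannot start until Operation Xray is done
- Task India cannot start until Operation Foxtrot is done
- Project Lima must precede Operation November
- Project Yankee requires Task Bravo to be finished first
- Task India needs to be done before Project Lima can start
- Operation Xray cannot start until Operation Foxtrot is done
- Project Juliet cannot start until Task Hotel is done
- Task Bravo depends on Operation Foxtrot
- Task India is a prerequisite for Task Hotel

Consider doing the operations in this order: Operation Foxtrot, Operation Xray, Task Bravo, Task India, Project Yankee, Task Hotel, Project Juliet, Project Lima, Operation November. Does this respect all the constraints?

Yes

Checking each listed constraint against this order: for instance, Operation Xray is in position 2 and Project Juliet in position 7, so that constraint holds — and the remaining constraints check out the same way.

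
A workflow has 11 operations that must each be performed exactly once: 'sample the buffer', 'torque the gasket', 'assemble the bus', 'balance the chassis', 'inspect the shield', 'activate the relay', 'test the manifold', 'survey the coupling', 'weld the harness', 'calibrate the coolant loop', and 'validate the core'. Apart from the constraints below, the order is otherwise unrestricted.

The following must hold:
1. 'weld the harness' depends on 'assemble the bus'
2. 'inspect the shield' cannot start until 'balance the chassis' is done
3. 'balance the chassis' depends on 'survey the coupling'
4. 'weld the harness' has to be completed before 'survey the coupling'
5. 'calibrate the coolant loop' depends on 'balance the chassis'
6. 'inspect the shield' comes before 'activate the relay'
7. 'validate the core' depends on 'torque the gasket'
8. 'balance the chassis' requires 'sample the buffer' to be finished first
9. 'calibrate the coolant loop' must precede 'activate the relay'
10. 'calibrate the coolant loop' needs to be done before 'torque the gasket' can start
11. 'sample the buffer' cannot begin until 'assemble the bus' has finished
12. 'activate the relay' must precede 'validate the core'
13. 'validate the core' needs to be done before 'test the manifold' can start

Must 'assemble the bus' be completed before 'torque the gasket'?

Tracing the constraints gives a chain: 'assemble the bus' → 'sample the buffer' → 'balance the chassis' → 'calibrate the coolant loop' → 'torque the gasket'.
So 'assemble the bus' must precede 'torque the gasket' in any valid ordering.

Yes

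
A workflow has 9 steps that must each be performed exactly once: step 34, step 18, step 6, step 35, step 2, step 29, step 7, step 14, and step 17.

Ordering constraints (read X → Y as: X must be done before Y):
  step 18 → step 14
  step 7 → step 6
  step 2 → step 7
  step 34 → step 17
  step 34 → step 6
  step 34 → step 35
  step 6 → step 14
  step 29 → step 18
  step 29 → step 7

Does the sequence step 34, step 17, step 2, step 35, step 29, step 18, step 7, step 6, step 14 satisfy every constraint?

Yes

Checking each listed constraint against this order: for instance, step 34 is in position 1 and step 6 in position 8, so that constraint holds — and the remaining constraints check out the same way.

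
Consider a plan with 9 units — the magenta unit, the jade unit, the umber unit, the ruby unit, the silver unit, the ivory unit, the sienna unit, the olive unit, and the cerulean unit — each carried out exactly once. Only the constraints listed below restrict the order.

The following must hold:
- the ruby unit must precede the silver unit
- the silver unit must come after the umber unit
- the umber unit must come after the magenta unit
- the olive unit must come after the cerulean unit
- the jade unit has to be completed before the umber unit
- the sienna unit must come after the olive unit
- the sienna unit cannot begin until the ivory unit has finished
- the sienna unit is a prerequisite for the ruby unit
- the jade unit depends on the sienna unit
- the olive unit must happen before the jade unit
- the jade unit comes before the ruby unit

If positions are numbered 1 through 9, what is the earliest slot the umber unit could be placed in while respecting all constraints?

The units that are forced before the umber unit, directly or transitively, are the magenta unit, the jade unit, the ivory unit, the sienna unit, the olive unit, the cerulean unit. That's 6 units.
So at minimum 6 units come before the umber unit, putting the umber unit no earlier than position 7. That position is achievable by scheduling exactly those predecessors first.

7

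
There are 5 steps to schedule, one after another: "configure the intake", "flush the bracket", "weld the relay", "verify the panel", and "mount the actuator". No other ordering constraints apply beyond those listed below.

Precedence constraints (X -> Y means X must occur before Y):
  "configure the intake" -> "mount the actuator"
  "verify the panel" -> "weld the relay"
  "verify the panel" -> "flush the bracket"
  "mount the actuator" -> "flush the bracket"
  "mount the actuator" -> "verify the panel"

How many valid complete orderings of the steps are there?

"configure the intake" is the only step with nothing required before it, so every ordering starts there.
Counting all ways to extend the partial order to a total order gives 2.

2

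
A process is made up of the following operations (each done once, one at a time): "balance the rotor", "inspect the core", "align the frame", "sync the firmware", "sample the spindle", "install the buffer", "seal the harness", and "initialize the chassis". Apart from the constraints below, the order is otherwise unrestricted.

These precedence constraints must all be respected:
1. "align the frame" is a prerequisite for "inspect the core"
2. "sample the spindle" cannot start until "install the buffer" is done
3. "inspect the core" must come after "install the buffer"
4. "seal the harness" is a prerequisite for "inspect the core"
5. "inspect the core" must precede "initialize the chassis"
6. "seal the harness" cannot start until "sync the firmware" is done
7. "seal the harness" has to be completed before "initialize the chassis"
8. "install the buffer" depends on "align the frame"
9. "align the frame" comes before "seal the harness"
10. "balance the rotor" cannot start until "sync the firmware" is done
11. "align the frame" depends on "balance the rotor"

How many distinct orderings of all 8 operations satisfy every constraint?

"sync the firmware" is the only operation with nothing required before it, so every ordering starts there.
Enumerating by repeatedly choosing an available operation (one whose prerequisites are all placed) gives 7 distinct complete orderings.

7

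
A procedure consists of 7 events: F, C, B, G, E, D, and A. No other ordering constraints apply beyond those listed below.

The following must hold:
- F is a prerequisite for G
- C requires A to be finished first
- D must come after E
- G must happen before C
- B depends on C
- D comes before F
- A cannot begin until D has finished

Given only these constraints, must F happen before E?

There is a chain E → D → F, which puts E before F.
So F does not have to come before E — it cannot.

No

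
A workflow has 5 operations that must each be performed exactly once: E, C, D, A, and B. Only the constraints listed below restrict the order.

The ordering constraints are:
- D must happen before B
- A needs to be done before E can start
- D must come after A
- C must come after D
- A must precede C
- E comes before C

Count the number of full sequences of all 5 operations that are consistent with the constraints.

5

A is the only operation with nothing required before it, so every ordering starts there.
Systematically extending each partial ordering one operation at a time and counting, there are 5 complete orderings.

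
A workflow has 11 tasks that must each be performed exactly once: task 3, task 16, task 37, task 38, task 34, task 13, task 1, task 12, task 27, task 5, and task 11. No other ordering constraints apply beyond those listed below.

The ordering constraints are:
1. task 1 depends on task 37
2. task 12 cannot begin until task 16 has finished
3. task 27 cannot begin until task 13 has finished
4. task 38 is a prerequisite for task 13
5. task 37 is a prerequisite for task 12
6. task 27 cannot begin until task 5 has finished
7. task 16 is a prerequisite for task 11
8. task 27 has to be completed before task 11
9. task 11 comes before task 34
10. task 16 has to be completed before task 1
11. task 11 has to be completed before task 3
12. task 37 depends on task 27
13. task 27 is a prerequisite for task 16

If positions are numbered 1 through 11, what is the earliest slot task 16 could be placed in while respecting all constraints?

5

Working backwards through the constraints from task 16, its full set of required predecessors is task 38, task 13, task 27, task 5 — 4 of them.
With 4 mandatory predecessors, the earliest task 16 can sit is position 4+1 = 5, and placing just those 4 first achieves it.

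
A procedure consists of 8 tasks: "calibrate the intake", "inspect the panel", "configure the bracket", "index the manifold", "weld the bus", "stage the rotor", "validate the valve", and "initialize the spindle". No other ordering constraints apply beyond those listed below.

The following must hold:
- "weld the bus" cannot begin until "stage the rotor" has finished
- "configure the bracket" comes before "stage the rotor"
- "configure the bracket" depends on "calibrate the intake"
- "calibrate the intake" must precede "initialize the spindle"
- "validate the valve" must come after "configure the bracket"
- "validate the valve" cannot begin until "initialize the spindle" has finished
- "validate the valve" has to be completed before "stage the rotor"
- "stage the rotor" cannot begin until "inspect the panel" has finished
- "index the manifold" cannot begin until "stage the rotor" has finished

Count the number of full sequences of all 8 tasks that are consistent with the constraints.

2 tasks have no prerequisites ("calibrate the intake", "inspect the panel"), so any of them could come first.
Systematically extending each partial ordering one task at a time and counting, there are 20 complete orderings.

20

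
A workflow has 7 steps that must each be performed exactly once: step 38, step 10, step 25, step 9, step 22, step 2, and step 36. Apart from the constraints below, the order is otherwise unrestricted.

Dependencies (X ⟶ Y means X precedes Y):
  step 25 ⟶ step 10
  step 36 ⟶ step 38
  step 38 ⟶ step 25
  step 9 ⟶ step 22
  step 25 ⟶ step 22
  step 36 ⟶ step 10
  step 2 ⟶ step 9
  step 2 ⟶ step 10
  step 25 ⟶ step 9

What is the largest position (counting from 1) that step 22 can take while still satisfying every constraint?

7

Step 22 has no required successors, so nothing stops it from going last (position 7).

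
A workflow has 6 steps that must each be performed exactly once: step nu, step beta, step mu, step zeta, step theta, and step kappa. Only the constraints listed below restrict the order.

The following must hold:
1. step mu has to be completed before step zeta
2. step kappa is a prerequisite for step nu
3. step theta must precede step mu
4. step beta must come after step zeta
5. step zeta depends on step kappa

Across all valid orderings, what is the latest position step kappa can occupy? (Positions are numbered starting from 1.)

3

Every step that must follow step kappa has to come after it. Tracing all chains starting from step kappa, those steps are: step nu, step beta, step zeta — 3 in total.
So at least 3 steps follow step kappa, putting step kappa no later than position 3. That position is achievable by scheduling everything else first.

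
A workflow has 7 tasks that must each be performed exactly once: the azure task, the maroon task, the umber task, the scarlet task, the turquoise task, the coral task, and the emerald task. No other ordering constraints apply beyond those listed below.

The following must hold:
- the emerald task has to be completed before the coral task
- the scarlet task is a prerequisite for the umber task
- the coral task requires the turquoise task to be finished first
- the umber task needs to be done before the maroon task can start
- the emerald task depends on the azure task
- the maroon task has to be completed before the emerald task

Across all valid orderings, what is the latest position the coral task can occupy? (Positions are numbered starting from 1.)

Nothing depends on the coral task, so it can be the final task, position 7.

7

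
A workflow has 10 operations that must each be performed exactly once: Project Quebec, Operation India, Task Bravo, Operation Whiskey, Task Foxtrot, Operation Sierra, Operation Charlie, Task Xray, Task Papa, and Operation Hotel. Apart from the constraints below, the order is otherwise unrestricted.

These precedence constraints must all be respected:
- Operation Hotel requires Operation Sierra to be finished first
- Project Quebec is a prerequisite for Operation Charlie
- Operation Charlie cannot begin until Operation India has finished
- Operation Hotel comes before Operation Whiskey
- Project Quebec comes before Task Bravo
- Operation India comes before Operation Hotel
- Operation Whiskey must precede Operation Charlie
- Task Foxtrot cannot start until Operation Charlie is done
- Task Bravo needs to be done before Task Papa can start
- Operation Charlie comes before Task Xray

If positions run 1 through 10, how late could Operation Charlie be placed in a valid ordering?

8

Every operation that must follow Operation Charlie has to come after it. Tracing all chains starting from Operation Charlie, those operations are: Task Foxtrot, Task Xray — 2 in total.
So at least 2 operations follow Operation Charlie, putting Operation Charlie no later than position 8. That position is achievable by scheduling everything else first.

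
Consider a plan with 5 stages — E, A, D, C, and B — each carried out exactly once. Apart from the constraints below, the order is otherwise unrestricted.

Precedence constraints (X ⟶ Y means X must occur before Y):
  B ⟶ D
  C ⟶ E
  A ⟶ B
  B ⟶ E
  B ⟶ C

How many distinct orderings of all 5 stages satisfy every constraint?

3

Only A has no prerequisites, so it must go first.
Systematically extending each partial ordering one stage at a time and counting, there are 3 complete orderings.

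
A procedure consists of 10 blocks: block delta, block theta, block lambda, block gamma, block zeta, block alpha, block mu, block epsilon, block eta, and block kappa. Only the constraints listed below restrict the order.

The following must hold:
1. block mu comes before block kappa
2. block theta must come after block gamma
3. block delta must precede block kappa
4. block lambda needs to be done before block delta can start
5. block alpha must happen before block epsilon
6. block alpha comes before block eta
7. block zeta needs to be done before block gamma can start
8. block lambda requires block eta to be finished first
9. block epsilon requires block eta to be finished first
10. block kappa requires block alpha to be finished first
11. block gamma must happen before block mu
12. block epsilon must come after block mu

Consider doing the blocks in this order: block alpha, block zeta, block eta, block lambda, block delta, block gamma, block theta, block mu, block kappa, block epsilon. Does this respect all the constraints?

Yes

Every stated constraint is respected: block alpha sits at position 1, ahead of block epsilon at position 10, and each of the other listed pairs likewise has the predecessor earlier in the sequence.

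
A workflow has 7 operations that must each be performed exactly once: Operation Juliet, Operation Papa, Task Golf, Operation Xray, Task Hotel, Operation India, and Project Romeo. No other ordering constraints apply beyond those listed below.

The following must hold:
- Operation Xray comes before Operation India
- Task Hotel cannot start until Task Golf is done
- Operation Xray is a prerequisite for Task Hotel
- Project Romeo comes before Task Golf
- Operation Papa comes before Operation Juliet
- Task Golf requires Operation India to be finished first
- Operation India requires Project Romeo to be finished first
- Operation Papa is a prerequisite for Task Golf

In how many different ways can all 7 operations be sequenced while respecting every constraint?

3 operations have no prerequisites (Operation Papa, Operation Xray, Project Romeo), so any of them could come first.
Enumerating by repeatedly choosing an available operation (one whose prerequisites are all placed) gives 36 distinct complete orderings.

36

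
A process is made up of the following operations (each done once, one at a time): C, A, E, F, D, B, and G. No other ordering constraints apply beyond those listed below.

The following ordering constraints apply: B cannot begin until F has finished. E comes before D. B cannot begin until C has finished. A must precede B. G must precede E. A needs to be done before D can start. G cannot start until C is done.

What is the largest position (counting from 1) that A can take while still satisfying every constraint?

Following every chain forward from A, the operations that must come later are D, B — 2 of them.
With 2 mandatory successors out of 7 operations total, the latest slot for A is 7−2 = 5, and it's reachable by doing all non-successors before A.

5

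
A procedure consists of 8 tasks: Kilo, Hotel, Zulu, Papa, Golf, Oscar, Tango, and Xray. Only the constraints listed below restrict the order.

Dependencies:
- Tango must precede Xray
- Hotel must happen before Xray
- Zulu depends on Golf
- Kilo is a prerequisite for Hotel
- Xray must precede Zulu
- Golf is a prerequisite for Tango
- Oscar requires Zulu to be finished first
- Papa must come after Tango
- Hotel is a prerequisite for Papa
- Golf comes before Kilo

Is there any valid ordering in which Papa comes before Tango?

No

The constraints give a chain Tango → Papa, which forces Tango before Papa.
So no valid ordering can have Papa before Tango.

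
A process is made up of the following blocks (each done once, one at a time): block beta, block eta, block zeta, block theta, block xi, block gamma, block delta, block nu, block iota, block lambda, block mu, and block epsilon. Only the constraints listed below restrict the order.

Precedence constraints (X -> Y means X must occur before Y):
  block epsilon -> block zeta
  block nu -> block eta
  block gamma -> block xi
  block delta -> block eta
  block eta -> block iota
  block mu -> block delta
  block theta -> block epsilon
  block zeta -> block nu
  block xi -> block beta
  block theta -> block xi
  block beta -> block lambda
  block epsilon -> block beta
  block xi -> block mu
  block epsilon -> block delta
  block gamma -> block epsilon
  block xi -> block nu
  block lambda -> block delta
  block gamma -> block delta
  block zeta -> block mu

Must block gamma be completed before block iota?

Yes

Following the dependencies: block gamma → block delta → block eta → block iota.
Hence block gamma necessarily comes before block iota.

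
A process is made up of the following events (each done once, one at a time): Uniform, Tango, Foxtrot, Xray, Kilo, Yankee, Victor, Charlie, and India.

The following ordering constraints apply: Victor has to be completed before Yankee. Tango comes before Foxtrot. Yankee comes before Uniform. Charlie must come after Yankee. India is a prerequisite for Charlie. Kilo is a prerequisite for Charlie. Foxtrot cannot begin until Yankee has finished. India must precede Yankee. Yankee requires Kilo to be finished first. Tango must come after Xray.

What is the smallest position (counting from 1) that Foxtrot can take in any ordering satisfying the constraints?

Working backwards through the constraints from Foxtrot, its full set of required predecessors is Tango, Xray, Kilo, Yankee, Victor, India — 6 of them.
So at minimum 6 events come before Foxtrot, putting Foxtrot no earlier than position 7. That position is achievable by scheduling exactly those predecessors first.

7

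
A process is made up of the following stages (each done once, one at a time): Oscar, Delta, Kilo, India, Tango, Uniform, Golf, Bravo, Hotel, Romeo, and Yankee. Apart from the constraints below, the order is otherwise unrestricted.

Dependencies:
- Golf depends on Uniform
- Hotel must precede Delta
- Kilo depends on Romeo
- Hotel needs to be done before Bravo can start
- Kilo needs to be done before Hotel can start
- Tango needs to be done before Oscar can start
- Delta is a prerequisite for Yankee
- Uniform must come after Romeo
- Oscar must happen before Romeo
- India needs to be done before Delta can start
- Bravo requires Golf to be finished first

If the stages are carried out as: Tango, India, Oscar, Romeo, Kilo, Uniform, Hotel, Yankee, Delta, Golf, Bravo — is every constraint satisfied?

No

In the proposed order, Yankee appears before Delta.
But one of the constraints requires Delta before Yankee, so this ordering violates it.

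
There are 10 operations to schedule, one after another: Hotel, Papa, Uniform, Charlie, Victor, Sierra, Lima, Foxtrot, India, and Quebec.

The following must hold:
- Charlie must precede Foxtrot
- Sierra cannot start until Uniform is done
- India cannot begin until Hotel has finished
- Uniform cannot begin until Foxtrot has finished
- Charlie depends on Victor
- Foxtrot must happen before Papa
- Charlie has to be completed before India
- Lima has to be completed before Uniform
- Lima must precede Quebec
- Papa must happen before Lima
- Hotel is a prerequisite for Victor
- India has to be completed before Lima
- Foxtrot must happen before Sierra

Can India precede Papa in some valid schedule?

Yes

Nothing in the constraints forces Papa before India — there is no chain from Papa to India.
So a valid ordering placing India earlier than Papa exists.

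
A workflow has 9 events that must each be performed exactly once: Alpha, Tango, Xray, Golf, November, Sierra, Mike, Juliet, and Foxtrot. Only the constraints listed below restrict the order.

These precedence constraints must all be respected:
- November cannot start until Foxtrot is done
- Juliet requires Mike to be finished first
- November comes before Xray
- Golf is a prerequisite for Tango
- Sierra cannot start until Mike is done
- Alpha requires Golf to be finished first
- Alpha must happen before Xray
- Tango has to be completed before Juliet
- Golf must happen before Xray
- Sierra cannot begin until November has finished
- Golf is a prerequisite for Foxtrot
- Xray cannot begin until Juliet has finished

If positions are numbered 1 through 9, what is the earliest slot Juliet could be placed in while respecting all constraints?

Working backwards through the constraints from Juliet, its full set of required predecessors is Tango, Golf, Mike — 3 of them.
With 3 mandatory predecessors, the earliest Juliet can sit is position 3+1 = 4, and placing just those 3 first achieves it.

4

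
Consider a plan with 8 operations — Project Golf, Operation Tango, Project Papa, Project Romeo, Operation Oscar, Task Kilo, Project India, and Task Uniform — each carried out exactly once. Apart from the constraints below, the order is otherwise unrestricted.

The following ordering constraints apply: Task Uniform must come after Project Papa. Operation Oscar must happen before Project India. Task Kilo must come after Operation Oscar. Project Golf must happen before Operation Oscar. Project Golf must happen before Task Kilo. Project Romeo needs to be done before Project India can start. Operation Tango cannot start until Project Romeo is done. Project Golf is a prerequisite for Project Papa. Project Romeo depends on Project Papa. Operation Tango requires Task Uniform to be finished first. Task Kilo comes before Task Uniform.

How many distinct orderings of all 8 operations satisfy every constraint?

Only Project Golf has no prerequisites, so it must go first.
Systematically extending each partial ordering one operation at a time and counting, there are 27 complete orderings.

27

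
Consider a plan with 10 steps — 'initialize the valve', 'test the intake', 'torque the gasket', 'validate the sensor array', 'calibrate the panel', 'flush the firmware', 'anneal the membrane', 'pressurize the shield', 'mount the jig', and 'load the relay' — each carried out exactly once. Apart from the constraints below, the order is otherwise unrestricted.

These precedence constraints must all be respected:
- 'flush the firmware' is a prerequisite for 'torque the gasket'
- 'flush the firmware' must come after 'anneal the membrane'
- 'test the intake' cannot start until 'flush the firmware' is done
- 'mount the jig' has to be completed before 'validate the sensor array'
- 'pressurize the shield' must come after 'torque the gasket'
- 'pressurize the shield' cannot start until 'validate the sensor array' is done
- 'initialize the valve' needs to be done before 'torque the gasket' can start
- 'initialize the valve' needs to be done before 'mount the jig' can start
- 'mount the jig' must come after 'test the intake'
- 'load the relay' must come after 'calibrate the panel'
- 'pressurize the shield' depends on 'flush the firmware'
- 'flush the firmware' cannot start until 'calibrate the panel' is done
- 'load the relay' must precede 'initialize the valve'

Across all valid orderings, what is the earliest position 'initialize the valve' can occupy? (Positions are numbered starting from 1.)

Working backwards through the constraints from 'initialize the valve', its full set of required predecessors is 'calibrate the panel', 'load the relay' — 2 of them.
With 2 mandatory predecessors, the earliest 'initialize the valve' can sit is position 2+1 = 3, and placing just those 2 first achieves it.

3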